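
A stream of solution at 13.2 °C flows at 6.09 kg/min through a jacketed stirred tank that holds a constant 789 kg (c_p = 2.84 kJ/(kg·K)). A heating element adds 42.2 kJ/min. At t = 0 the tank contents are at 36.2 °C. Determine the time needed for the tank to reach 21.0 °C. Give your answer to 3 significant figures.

M c_p dT/dt = ṁ c_p (T_in − T) + Q̇.
τ = M/ṁ = 129.56 min; T_ss = T_in + Q̇/(ṁ c_p) = 15.640 °C.
T(t) = T_ss + (T₀ − T_ss) e^(−t/τ). Set T = 21.0:
e^(−t/τ) = (21.0 − 15.640)/(36.2 − 15.640) = 0.26070
t = −129.56 · ln(0.26070) = 174.17 min.

174 min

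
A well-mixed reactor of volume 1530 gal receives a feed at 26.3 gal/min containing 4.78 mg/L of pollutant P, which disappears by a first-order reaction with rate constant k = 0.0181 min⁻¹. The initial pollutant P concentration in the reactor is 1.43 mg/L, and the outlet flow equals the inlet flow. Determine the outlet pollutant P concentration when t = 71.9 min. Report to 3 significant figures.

2.26 mg/L

V dC/dt = Q(C_in − C) − k V C.
dC/dt = (Q/V) C_in − (Q/V + k) C; effective rate a = Q/V + k = 0.017190 + 0.0181 = 0.035290 min⁻¹.
C_ss = Q C_in/(Q + kV) = 2.3283 mg/L; C(t) = C_ss + (C₀ − C_ss) e^(−a t).
C(71.9) = 2.3283 + (-0.89834)·e^(−0.035290·71.9) = 2.3283 + (-0.89834)·0.079078 = 2.2573 mg/L.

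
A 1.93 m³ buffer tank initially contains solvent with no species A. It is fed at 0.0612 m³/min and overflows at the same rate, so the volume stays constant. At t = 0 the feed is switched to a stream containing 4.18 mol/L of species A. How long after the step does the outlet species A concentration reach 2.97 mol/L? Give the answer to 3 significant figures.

Unsteady species balance (constant V, well mixed): V dC/dt = Q(C_in − C), so τ = V/Q = 31.536 min.
C(t) = C_in + (C₀ − C_in) e^(−t/τ). Set C = 2.97 and solve for t:
e^(−t/τ) = (C − C_in)/(C₀ − C_in) = (2.97 − 4.18)/(0 − 4.18) = 0.28947
t = −τ ln(…) = 31.536 × 1.2397 = 39.095 min.

39.1 min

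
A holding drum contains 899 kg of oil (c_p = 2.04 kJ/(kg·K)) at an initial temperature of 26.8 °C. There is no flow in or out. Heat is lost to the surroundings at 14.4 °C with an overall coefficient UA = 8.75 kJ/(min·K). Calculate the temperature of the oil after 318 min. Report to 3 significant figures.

17.1 °C

M c_p dT/dt = −UA(T − T_amb).
dT/dt = (T_ss − T)/τ with T_ss = T_amb = 14.400 °C, τ = M c_p/UA = 899·2.04/8.75 = 209.60 min.
Solution: T(t) = T_ss + (T₀ − T_ss) e^(−t/τ).
T(318) = 14.400 + (12.400)·0.21932 = 17.120 °C.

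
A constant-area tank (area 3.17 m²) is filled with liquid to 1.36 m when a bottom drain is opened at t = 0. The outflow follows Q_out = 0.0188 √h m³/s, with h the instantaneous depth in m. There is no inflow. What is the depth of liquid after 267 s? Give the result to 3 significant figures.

Accumulation of liquid (constant cross-section A): A dh/dt = −0.0188 √h.
∫ h^(−1/2) dh = −(0.0188/A) ∫ dt, giving 2√h = 2√h₀ − (0.0188/A) t.
√h = √1.36 − 0.0188·267/(2·3.17) = 1.1662 − 0.79174 = 0.37446.
h = 0.37446² = 0.14022 m.

0.140 m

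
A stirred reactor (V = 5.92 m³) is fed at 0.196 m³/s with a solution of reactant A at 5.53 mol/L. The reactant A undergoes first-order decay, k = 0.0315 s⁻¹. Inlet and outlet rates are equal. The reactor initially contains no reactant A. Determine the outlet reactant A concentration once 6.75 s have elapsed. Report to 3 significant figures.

V dC/dt = Q(C_in − C) − k V C.
dC/dt = (Q/V) C_in − (Q/V + k) C; effective rate a = Q/V + k = 0.033108 + 0.0315 = 0.064608 s⁻¹.
C_ss = Q C_in/(Q + kV) = 2.8338 mol/L; C(t) = C_ss + (C₀ − C_ss) e^(−a t).
C(6.75) = 2.8338 + (-2.8338)·e^(−0.064608·6.75) = 2.8338 + (-2.8338)·0.64655 = 1.0016 mol/L.

1.00 mol/L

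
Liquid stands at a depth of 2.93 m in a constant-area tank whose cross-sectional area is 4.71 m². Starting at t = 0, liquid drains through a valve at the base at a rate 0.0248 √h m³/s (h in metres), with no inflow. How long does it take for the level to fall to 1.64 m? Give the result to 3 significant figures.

With no inflow, A dh/dt = −0.0248 √h.
Separate and integrate: 2(√h − √h₀) = −(0.0248/A) t.
t = 2A(√h₀ − √h)/0.0248 = 2·4.71·(√2.93 − √1.64)/0.0248
  = 9.4200 × (1.7117 − 1.2806) / 0.0248 = 163.75 s.

164 s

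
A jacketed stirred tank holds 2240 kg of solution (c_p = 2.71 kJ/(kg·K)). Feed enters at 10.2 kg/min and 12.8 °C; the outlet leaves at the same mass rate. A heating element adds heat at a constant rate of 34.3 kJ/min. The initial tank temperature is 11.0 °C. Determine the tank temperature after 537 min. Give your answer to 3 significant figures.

Heat balance on the well-mixed liquid: M c_p dT/dt = ṁ c_p (T_in − T) + 34.3.
τ = M/ṁ = 219.61 min; T_ss = T_in + Q̇/(ṁ c_p) = 12.8 + 34.3/(10.2·2.71) = 14.041 °C.
T approaches T_ss exponentially: T(t) = T_ss + (T₀ − T_ss) e^(−t/τ).
T(537) = 14.041 + (-3.0409)·e^(−537/219.61) = 14.041 + (-3.0409)·0.086703 = 13.777 °C.

13.8 °C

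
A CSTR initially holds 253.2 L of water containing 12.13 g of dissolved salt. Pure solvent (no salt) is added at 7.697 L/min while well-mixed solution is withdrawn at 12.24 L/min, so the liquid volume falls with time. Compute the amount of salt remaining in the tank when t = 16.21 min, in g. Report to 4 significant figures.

Total volume: dV/dt = Q_in − Q_out = -4.54300 L/min, so V(t) = 253.2 − 4.54300 t and V(16.21) = 179.558 L.
No salt enters, so dm/dt = −Q_out · (m/V).
dm/m = −Q_out dt/(V₀ − 4.54300 t); integrating gives ln(m/m₀) = −(Q_out/(Q_in−Q_out)) ln(V/V₀).
m = m₀ (V₀/V)^(Q_out/(Q_in−Q_out)) = 12.13 × (253.2/179.558)^(-2.69425) = 4.80528 g.

4.805 g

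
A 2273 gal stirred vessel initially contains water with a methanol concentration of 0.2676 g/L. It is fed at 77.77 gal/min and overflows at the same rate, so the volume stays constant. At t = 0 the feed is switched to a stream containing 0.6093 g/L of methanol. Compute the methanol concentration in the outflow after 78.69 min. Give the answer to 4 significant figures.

Unsteady species balance (constant V, well mixed): V dC/dt = Q(C_in − C).
So dC/dt = (C_in − C)/τ with τ = V/Q = 2273/77.77 = 29.2272 min.
C approaches C_in exponentially: C(t) = C_in + (C₀ − C_in) e^(−t/τ).
C(78.69) = 0.6093 + (0.2676 − 0.6093)·e^(−78.69/29.2272) = 0.6093 + (-0.341700)·0.0677213 = 0.586160 g/L.

0.5862 g/L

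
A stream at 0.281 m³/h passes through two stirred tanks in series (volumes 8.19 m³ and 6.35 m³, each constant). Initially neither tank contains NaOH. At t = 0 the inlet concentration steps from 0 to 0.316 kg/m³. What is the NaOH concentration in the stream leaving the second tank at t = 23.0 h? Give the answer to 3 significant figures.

Each tank obeys Vᵢ dCᵢ/dt = Q(Cᵢ₋₁ − Cᵢ), so τᵢ = Vᵢ/Q.
τ₁ = 8.19/0.281 = 29.146 h; τ₂ = 6.35/0.281 = 22.598 h.
Solving the cascade with C₁(0)=C₂(0)=0 gives C₂(t) = C_in[1 − (τ₁ e^(−t/τ₁) − τ₂ e^(−t/τ₂))/(τ₁ − τ₂)].
At t = 23.0: e^(−t/τ₁) = 0.45424, e^(−t/τ₂) = 0.36139.
C₂ = 0.316·[1 − (29.146·0.45424 − 22.598·0.36139)/(6.5480)] = 0.316·0.22534 = 0.071206 kg/m³.

0.0712 kg/m³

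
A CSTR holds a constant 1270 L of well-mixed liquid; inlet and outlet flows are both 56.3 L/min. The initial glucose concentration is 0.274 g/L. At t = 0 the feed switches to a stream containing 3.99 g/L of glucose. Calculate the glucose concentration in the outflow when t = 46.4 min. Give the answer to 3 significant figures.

3.51 g/L

Accumulation = in − out for the solute gives V dC/dt = Q(C_in − C).
Rewrite as dC/dt + C/τ = C_in/τ, τ = V/Q = 22.558 min.
C approaches C_in exponentially: C(t) = C_in + (C₀ − C_in) e^(−t/τ).
C(46.4) = 3.99 + (0.274 − 3.99)·e^(−46.4/22.558) = 3.99 + (-3.7160)·0.12784 = 3.5149 g/L.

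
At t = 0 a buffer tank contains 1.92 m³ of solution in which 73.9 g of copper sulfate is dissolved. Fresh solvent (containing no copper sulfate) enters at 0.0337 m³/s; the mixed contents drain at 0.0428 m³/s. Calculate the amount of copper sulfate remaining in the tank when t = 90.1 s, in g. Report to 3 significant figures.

5.38 g

Total volume: dV/dt = Q_in − Q_out = -0.0091000 m³/s, so V(t) = 1.92 − 0.0091000 t and V(90.1) = 1.1001 m³.
Solute balance: dm/dt = 0 − Q_out C = −Q_out m/V(t).
Separate: dm/m = −Q_out dt/V(t) ⇒ ln(m/m₀) = −(Q_out/(Q_in−Q_out)) ln(V/V₀).
m = m₀ (V₀/V)^(Q_out/(Q_in−Q_out)) = 73.9 × (1.92/1.1001)^(-4.7033) = 5.3832 g.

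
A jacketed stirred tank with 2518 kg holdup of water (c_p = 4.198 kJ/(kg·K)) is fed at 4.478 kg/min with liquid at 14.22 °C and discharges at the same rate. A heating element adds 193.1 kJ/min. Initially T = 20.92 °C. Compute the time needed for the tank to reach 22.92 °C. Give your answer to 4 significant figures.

M c_p dT/dt = ṁ c_p (T_in − T) + Q̇.
τ = M/ṁ = 562.305 min; T_ss = T_in + Q̇/(ṁ c_p) = 24.4920 °C.
T(t) = T_ss + (T₀ − T_ss) e^(−t/τ). Set T = 22.92:
e^(−t/τ) = (22.92 − 24.4920)/(20.92 − 24.4920) = 0.440092
t = −562.305 · ln(0.440092) = 461.523 min.

461.5 min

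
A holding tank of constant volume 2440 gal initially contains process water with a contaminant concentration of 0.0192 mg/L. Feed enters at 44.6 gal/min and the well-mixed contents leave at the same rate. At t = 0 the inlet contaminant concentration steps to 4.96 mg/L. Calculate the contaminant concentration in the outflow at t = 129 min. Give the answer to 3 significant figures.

4.49 mg/L

Unsteady species balance (constant V, well mixed): V dC/dt = Q(C_in − C).
Rewrite as dC/dt + C/τ = C_in/τ, τ = V/Q = 54.709 min.
Integrating: C(t) = C_in + (C₀ − C_in) e^(−t/τ).
C(129) = 4.96 + (0.0192 − 4.96)·e^(−129/54.709) = 4.96 + (-4.9408)·0.094614 = 4.4925 mg/L.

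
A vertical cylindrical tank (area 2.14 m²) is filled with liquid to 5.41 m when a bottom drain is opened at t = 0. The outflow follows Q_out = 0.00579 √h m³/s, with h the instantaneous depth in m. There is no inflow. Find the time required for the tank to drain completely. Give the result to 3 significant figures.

A dh/dt = −Q_out = −0.00579 √h.
∫ h^(−1/2) dh = −(0.00579/A) ∫ dt, giving 2√h = 2√h₀ − (0.00579/A) t.
Set h = 0: 2√h₀ = (0.00579/A) t_empty ⇒ t_empty = 2A√h₀/0.00579.
t_empty = 2·2.14·√5.41/0.00579 = 4.2800·2.3259/0.00579 = 1719.3 s.

1720 s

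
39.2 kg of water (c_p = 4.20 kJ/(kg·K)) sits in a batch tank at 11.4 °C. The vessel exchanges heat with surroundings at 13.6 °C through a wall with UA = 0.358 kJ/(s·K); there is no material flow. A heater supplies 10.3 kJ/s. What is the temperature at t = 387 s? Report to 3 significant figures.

Lumped-capacitance energy balance: M c_p dT/dt = UA(T_amb − T) + Q̇.
dT/dt = (T_ss − T)/τ with T_ss = T_amb + Q̇/UA = 13.6 + 10.3/0.358 = 42.371 °C, τ = M c_p/UA = 39.2·4.20/0.358 = 459.89 s.
Solution: T(t) = T_ss + (T₀ − T_ss) e^(−t/τ).
T(387) = 42.371 + (-30.971)·0.43106 = 29.021 °C.

29.0 °C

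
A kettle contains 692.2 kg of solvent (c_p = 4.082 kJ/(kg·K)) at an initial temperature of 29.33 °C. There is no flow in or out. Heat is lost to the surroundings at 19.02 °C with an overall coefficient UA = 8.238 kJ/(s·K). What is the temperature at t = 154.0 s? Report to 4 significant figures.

25.60 °C

M c_p dT/dt = −UA(T − T_amb).
dT/dt = (T_ss − T)/τ with T_ss = T_amb = 19.0200 °C, τ = M c_p/UA = 692.2·4.082/8.238 = 342.991 s.
T approaches T_ss exponentially: T(t) = T_ss + (T₀ − T_ss) e^(−t/τ).
T(154.0) = 19.0200 + (10.3100)·0.638272 = 25.6006 °C.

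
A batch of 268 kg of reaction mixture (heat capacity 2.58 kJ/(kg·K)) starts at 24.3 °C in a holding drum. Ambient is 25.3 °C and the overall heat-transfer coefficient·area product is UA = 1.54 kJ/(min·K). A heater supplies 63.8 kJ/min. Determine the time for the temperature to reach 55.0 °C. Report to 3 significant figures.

First-law balance (no shaft work): M c_p dT/dt = −UA(T − T_amb) + Q̇.
τ = M c_p/UA = 448.99 min; T_ss = T_amb + Q̇/UA = 25.3 + 63.8/1.54 = 66.729 °C.
T(t) = T_ss + (T₀ − T_ss)e^(−t/τ); set T = 55.0:
t = −τ ln[(T − T_ss)/(T₀ − T_ss)] = −448.99 · ln(0.27643) = 577.30 min.

577 min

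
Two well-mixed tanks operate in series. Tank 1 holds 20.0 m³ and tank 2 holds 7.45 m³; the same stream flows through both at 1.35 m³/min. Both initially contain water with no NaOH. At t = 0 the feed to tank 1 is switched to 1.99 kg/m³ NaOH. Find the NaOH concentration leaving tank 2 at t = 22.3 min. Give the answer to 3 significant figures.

Time constants: τᵢ = Vᵢ/Q for each well-mixed tank.
τ₁ = 20.0/1.35 = 14.815 min; τ₂ = 7.45/1.35 = 5.5185 min.
Tank 1: C₁ = C_in(1 − e^(−t/τ₁)). Tank 2 (τ₁ ≠ τ₂): C₂ = C_in[1 − (τ₁ e^(−t/τ₁) − τ₂ e^(−t/τ₂))/(τ₁ − τ₂)].
At t = 22.3: e^(−t/τ₁) = 0.22196, e^(−t/τ₂) = 0.017581.
C₂ = 1.99·[1 − (14.815·0.22196 − 5.5185·0.017581)/(9.2963)] = 1.99·0.65671 = 1.3069 kg/m³.

1.31 kg/m³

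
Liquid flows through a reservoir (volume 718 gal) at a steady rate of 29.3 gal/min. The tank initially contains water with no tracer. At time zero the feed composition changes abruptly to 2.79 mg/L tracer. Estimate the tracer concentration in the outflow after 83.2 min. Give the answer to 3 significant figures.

Mass balance on the solute (V constant): V dC/dt = Q(C_in − C).
Rewrite as dC/dt + C/τ = C_in/τ, τ = V/Q = 24.505 min.
Integrating: C(t) = C_in + (C₀ − C_in) e^(−t/τ).
C(83.2) = 2.79 + (0 − 2.79)·e^(−83.2/24.505) = 2.79 + (-2.7900)·0.033534 = 2.6964 mg/L.

2.70 mg/L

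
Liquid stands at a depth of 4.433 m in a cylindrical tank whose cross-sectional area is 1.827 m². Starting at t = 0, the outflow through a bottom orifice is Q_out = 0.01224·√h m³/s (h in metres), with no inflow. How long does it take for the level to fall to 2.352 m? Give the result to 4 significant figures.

170.7 s

A dh/dt = −Q_out = −0.01224 √h.
Separate and integrate: 2(√h − √h₀) = −(0.01224/A) t.
t = 2A(√h₀ − √h)/0.01224 = 2·1.827·(√4.433 − √2.352)/0.01224
  = 3.65400 × (2.10547 − 1.53362) / 0.01224 = 170.713 s.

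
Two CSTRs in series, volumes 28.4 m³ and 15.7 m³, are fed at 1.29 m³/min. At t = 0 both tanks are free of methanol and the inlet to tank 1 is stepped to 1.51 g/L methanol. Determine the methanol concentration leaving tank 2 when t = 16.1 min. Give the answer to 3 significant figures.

0.382 g/L

Time constants: τᵢ = Vᵢ/Q for each well-mixed tank.
τ₁ = 28.4/1.29 = 22.016 min; τ₂ = 15.7/1.29 = 12.171 min.
Tank 1: C₁ = C_in(1 − e^(−t/τ₁)). Tank 2 (τ₁ ≠ τ₂): C₂ = C_in[1 − (τ₁ e^(−t/τ₁) − τ₂ e^(−t/τ₂))/(τ₁ − τ₂)].
At t = 16.1: e^(−t/τ₁) = 0.48128, e^(−t/τ₂) = 0.26637.
C₂ = 1.51·[1 − (22.016·0.48128 − 12.171·0.26637)/(9.8450)] = 1.51·0.25304 = 0.38209 g/L.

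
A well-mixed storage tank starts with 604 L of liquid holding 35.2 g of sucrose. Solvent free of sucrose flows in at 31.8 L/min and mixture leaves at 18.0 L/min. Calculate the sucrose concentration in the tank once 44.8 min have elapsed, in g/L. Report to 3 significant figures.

0.0115 g/L

Total volume: dV/dt = Q_in − Q_out = 13.800 L/min, so V(t) = 604 + 13.800 t and V(44.8) = 1222.2 L.
Solute balance: dm/dt = 0 − Q_out C = −Q_out m/V(t).
dm/m = −Q_out dt/(V₀ + 13.800 t); integrating gives ln(m/m₀) = −(Q_out/(Q_in−Q_out)) ln(V/V₀).
m = m₀ (V₀/V)^(Q_out/(Q_in−Q_out)) = 35.2 × (604/1222.2)^(1.3043) = 14.036 g.
C = m/V = 14.036/1222.2 = 0.011484 g/L.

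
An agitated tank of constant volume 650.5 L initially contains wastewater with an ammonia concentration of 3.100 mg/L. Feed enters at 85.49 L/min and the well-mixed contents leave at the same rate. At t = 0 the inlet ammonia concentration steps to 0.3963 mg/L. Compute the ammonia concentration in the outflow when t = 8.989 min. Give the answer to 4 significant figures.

Accumulation = in − out for the solute gives V dC/dt = Q(C_in − C).
Rewrite as dC/dt + C/τ = C_in/τ, τ = V/Q = 7.60908 min.
Integrating: C(t) = C_in + (C₀ − C_in) e^(−t/τ).
C(8.989) = 0.3963 + (3.100 − 0.3963)·e^(−8.989/7.60908) = 0.3963 + (2.70370)·0.306864 = 1.22597 mg/L.

1.226 mg/L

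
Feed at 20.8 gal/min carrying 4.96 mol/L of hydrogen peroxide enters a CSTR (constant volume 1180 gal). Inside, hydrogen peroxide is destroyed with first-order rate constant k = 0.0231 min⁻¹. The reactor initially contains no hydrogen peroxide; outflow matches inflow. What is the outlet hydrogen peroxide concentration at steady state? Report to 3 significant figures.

2.15 mol/L

Accumulation = in − out − consumed: V dC/dt = Q C_in − Q C − k V C.
Steady state (dC/dt = 0): C_ss = Q C_in/(Q + kV) = C_in/(1 + kV/Q).
C_ss = 20.8·4.96/(20.8 + 0.0231·1180) = 103.17/48.058 = 2.1467 mol/L.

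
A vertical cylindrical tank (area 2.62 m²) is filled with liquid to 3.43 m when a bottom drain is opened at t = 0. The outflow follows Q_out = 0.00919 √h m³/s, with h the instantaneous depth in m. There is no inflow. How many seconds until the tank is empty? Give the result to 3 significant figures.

A dh/dt = −Q_out = −0.00919 √h.
∫ h^(−1/2) dh = −(0.00919/A) ∫ dt, giving 2√h = 2√h₀ − (0.00919/A) t.
Set h = 0: 2√h₀ = (0.00919/A) t_empty ⇒ t_empty = 2A√h₀/0.00919.
t_empty = 2·2.62·√3.43/0.00919 = 5.2400·1.8520/0.00919 = 1056.0 s.

1060 s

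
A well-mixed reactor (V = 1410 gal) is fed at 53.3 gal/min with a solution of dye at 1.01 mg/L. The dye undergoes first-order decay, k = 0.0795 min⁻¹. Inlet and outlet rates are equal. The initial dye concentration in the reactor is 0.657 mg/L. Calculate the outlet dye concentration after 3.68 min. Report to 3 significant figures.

0.541 mg/L

Species balance: V dC/dt = Q C_in − Q C − k V C.
This is linear with rate a = Q/V + k = 0.11730 min⁻¹.
C_ss = Q C_in/(Q + kV) = 0.32548 mg/L; C(t) = C_ss + (C₀ − C_ss) e^(−a t).
C(3.68) = 0.32548 + (0.33152)·e^(−0.11730·3.68) = 0.32548 + (0.33152)·0.64942 = 0.54078 mg/L.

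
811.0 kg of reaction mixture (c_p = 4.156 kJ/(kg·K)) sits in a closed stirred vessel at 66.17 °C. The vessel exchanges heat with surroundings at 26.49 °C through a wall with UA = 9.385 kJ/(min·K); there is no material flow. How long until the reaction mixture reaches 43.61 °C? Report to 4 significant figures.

Lumped-capacitance energy balance: M c_p dT/dt = UA(T_amb − T).
τ = M c_p/UA = 359.139 min; T_ss = T_amb = 26.4900 °C.
T(t) = T_ss + (T₀ − T_ss)e^(−t/τ); set T = 43.61:
t = −τ ln[(T − T_ss)/(T₀ − T_ss)] = −359.139 · ln(0.431452) = 301.892 min.

301.9 min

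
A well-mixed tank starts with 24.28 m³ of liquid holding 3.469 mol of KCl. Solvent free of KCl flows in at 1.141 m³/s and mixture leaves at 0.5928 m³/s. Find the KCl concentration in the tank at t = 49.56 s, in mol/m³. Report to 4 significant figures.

0.02993 mol/m³

Total volume: dV/dt = Q_in − Q_out = 0.548200 m³/s, so V(t) = 24.28 + 0.548200 t and V(49.56) = 51.4488 m³.
No KCl enters, so dm/dt = −Q_out · (m/V).
dm/m = −Q_out dt/(V₀ + 0.548200 t); integrating gives ln(m/m₀) = −(Q_out/(Q_in−Q_out)) ln(V/V₀).
m = m₀ (V₀/V)^(Q_out/(Q_in−Q_out)) = 3.469 × (24.28/51.4488)^(1.08136) = 1.54009 mol.
C = m/V = 1.54009/51.4488 = 0.0299344 mol/m³.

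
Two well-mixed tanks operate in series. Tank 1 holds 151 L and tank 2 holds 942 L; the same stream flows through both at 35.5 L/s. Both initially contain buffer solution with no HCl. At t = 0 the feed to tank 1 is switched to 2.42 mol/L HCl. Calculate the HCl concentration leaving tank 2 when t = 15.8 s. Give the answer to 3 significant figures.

Species balance on tank i: dCᵢ/dt = (Cᵢ₋₁ − Cᵢ)/τᵢ with τᵢ = Vᵢ/Q.
τ₁ = 151/35.5 = 4.2535 s; τ₂ = 942/35.5 = 26.535 s.
Tank 1: C₁ = C_in(1 − e^(−t/τ₁)). Tank 2 (τ₁ ≠ τ₂): C₂ = C_in[1 − (τ₁ e^(−t/τ₁) − τ₂ e^(−t/τ₂))/(τ₁ − τ₂)].
At t = 15.8: e^(−t/τ₁) = 0.024366, e^(−t/τ₂) = 0.55132.
C₂ = 2.42·[1 − (4.2535·0.024366 − 26.535·0.55132)/(-22.282)] = 2.42·0.34808 = 0.84236 mol/L.

0.842 mol/L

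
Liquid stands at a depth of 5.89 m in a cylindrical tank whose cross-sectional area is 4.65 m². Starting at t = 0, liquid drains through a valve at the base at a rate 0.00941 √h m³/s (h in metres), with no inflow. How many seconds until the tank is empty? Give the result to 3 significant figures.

A dh/dt = −Q_out = −0.00941 √h.
∫ h^(−1/2) dh = −(0.00941/A) ∫ dt, giving 2√h = 2√h₀ − (0.00941/A) t.
Set h = 0: 2√h₀ = (0.00941/A) t_empty ⇒ t_empty = 2A√h₀/0.00941.
t_empty = 2·4.65·√5.89/0.00941 = 9.3000·2.4269/0.00941 = 2398.6 s.

2400 s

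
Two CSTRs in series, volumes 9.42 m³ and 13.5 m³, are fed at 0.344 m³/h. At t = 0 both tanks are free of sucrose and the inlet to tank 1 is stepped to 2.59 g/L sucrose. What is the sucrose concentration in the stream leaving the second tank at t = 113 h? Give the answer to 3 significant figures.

Species balance on tank i: dCᵢ/dt = (Cᵢ₋₁ − Cᵢ)/τᵢ with τᵢ = Vᵢ/Q.
τ₁ = 9.42/0.344 = 27.384 h; τ₂ = 13.5/0.344 = 39.244 h.
Tank 1: C₁ = C_in(1 − e^(−t/τ₁)). Tank 2 (τ₁ ≠ τ₂): C₂ = C_in[1 − (τ₁ e^(−t/τ₁) − τ₂ e^(−t/τ₂))/(τ₁ − τ₂)].
At t = 113: e^(−t/τ₁) = 0.016139, e^(−t/τ₂) = 0.056168.
C₂ = 2.59·[1 − (27.384·0.016139 − 39.244·0.056168)/(-11.860)] = 2.59·0.85141 = 2.2052 g/L.

2.21 g/L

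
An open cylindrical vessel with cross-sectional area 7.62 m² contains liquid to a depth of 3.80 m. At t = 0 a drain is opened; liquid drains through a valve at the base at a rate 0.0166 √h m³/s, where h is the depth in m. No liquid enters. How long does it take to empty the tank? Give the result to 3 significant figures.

Unsteady balance on liquid volume: A dh/dt = −0.0166 √h.
Separate and integrate: 2(√h − √h₀) = −(0.0166/A) t.
Set h = 0: 2√h₀ = (0.0166/A) t_empty ⇒ t_empty = 2A√h₀/0.0166.
t_empty = 2·7.62·√3.80/0.0166 = 15.240·1.9494/0.0166 = 1789.7 s.

1790 s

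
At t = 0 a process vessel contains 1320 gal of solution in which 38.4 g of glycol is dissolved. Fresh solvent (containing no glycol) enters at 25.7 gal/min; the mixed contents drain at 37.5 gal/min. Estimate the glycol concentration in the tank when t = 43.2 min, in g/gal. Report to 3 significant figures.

0.0100 g/gal

Total volume: dV/dt = Q_in − Q_out = -11.800 gal/min, so V(t) = 1320 − 11.800 t and V(43.2) = 810.24 gal.
No glycol enters, so dm/dt = −Q_out · (m/V).
Separate: dm/m = −Q_out dt/V(t) ⇒ ln(m/m₀) = −(Q_out/(Q_in−Q_out)) ln(V/V₀).
m = m₀ (V₀/V)^(Q_out/(Q_in−Q_out)) = 38.4 × (1320/810.24)^(-3.1780) = 8.1420 g.
C = m/V = 8.1420/810.24 = 0.010049 g/gal.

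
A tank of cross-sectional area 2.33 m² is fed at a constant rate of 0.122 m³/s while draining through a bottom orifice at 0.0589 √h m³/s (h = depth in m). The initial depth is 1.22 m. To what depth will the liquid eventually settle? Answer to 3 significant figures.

4.29 m

A dh/dt = Q_in − 0.0589 √h. Steady state requires inflow = outflow:
Q_in = 0.0589 √h_ss ⇒ √h_ss = 0.122/0.0589 = 2.0713.
h_ss = 2.0713² = 4.2903 m. (Since h₀ = 1.22 m < h_ss, the level will rise toward this value.)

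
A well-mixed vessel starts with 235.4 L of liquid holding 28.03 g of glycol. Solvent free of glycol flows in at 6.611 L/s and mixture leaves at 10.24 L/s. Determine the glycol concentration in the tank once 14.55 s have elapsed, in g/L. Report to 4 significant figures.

Let m(t) be the amount of glycol. Volume: V(t) = V₀ + (Q_in − Q_out) t = 235.4 − 3.62900 t; V(14.55) = 182.598 L.
Solute balance: dm/dt = 0 − Q_out C = −Q_out m/V(t).
Separate: dm/m = −Q_out dt/V(t) ⇒ ln(m/m₀) = −(Q_out/(Q_in−Q_out)) ln(V/V₀).
m = m₀ (V₀/V)^(Q_out/(Q_in−Q_out)) = 28.03 × (235.4/182.598)^(-2.82171) = 13.6886 g.
C = m/V = 13.6886/182.598 = 0.0749657 g/L.

0.07497 g/L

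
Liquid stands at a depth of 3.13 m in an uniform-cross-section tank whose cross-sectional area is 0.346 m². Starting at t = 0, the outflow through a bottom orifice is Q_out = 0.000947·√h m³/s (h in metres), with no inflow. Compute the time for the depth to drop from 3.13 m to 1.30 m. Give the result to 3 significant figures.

460 s

With no inflow, A dh/dt = −0.000947 √h.
Separate and integrate: 2(√h − √h₀) = −(0.000947/A) t.
t = 2A(√h₀ − √h)/0.000947 = 2·0.346·(√3.13 − √1.30)/0.000947
  = 0.69200 × (1.7692 − 1.1402) / 0.000947 = 459.63 s.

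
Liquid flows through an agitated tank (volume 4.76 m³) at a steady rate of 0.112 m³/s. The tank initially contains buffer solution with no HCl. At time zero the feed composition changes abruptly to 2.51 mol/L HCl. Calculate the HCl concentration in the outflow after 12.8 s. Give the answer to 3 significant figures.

Mass balance on the solute (V constant): V dC/dt = Q(C_in − C).
So dC/dt = (C_in − C)/τ with τ = V/Q = 4.76/0.112 = 42.500 s.
Integrating: C(t) = C_in + (C₀ − C_in) e^(−t/τ).
C(12.8) = 2.51 + (0 − 2.51)·e^(−12.8/42.500) = 2.51 + (-2.5100)·0.73995 = 0.65273 mol/L.

0.653 mol/L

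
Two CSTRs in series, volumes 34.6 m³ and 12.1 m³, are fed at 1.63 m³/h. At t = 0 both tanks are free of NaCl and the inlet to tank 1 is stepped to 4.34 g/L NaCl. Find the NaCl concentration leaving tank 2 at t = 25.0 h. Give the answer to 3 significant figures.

Each tank obeys Vᵢ dCᵢ/dt = Q(Cᵢ₋₁ − Cᵢ), so τᵢ = Vᵢ/Q.
τ₁ = 34.6/1.63 = 21.227 h; τ₂ = 12.1/1.63 = 7.4233 h.
Solving the cascade with C₁(0)=C₂(0)=0 gives C₂(t) = C_in[1 − (τ₁ e^(−t/τ₁) − τ₂ e^(−t/τ₂))/(τ₁ − τ₂)].
At t = 25.0: e^(−t/τ₁) = 0.30797, e^(−t/τ₂) = 0.034466.
C₂ = 4.34·[1 − (21.227·0.30797 − 7.4233·0.034466)/(13.804)] = 4.34·0.54494 = 2.3651 g/L.

2.37 g/L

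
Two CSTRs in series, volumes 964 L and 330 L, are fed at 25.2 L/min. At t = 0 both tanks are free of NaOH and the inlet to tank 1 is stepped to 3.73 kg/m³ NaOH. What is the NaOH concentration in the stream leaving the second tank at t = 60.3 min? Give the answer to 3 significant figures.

2.58 kg/m³

Time constants: τᵢ = Vᵢ/Q for each well-mixed tank.
τ₁ = 964/25.2 = 38.254 min; τ₂ = 330/25.2 = 13.095 min.
Solving the cascade with C₁(0)=C₂(0)=0 gives C₂(t) = C_in[1 − (τ₁ e^(−t/τ₁) − τ₂ e^(−t/τ₂))/(τ₁ − τ₂)].
At t = 60.3: e^(−t/τ₁) = 0.20674, e^(−t/τ₂) = 0.010004.
C₂ = 3.73·[1 − (38.254·0.20674 − 13.095·0.010004)/(25.159)] = 3.73·0.69086 = 2.5769 kg/m³.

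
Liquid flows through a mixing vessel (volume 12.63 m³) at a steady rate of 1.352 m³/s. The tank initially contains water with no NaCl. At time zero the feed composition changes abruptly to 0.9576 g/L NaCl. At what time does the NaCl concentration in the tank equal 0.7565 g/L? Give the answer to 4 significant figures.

Unsteady species balance (constant V, well mixed): V dC/dt = Q(C_in − C), so τ = V/Q = 9.34172 s.
C(t) = C_in + (C₀ − C_in) e^(−t/τ). Set C = 0.7565 and solve for t:
e^(−t/τ) = (C − C_in)/(C₀ − C_in) = (0.7565 − 0.9576)/(0 − 0.9576) = 0.210004
t = −τ ln(…) = 9.34172 × 1.56063 = 14.5789 s.

14.58 s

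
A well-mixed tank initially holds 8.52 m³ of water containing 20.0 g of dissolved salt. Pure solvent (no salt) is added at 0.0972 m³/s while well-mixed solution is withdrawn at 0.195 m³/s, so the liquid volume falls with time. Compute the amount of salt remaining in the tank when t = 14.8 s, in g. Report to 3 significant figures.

13.8 g

Let m(t) be the amount of salt. Volume: V(t) = V₀ + (Q_in − Q_out) t = 8.52 − 0.097800 t; V(14.8) = 7.0726 m³.
Solute balance: dm/dt = 0 − Q_out C = −Q_out m/V(t).
dm/m = −Q_out dt/(V₀ − 0.097800 t); integrating gives ln(m/m₀) = −(Q_out/(Q_in−Q_out)) ln(V/V₀).
m = m₀ (V₀/V)^(Q_out/(Q_in−Q_out)) = 20.0 × (8.52/7.0726)^(-1.9939) = 13.797 g.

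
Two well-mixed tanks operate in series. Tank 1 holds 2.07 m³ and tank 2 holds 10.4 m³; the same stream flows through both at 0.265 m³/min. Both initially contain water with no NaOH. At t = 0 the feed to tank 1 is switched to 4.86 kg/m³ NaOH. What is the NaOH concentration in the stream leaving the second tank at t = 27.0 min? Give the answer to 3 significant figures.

1.85 kg/m³

Each tank obeys Vᵢ dCᵢ/dt = Q(Cᵢ₋₁ − Cᵢ), so τᵢ = Vᵢ/Q.
τ₁ = 2.07/0.265 = 7.8113 min; τ₂ = 10.4/0.265 = 39.245 min.
Solving the cascade with C₁(0)=C₂(0)=0 gives C₂(t) = C_in[1 − (τ₁ e^(−t/τ₁) − τ₂ e^(−t/τ₂))/(τ₁ − τ₂)].
At t = 27.0: e^(−t/τ₁) = 0.031539, e^(−t/τ₂) = 0.50259.
C₂ = 4.86·[1 − (7.8113·0.031539 − 39.245·0.50259)/(-31.434)] = 4.86·0.38035 = 1.8485 kg/m³.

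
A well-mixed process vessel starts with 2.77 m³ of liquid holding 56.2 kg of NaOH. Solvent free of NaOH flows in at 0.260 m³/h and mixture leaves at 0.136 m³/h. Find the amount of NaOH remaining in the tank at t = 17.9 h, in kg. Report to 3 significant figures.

Let m(t) be the amount of NaOH. Volume: V(t) = V₀ + (Q_in − Q_out) t = 2.77 + 0.12400 t; V(17.9) = 4.9896 m³.
No NaOH enters, so dm/dt = −Q_out · (m/V).
Separate: dm/m = −Q_out dt/V(t) ⇒ ln(m/m₀) = −(Q_out/(Q_in−Q_out)) ln(V/V₀).
m = m₀ (V₀/V)^(Q_out/(Q_in−Q_out)) = 56.2 × (2.77/4.9896)^(1.0968) = 29.472 kg.

29.5 kg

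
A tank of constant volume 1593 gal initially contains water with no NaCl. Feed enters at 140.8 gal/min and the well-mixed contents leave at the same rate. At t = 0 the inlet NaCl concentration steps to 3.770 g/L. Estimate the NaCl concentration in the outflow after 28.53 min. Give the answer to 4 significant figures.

3.467 g/L

Unsteady species balance (constant V, well mixed): V dC/dt = Q(C_in − C).
Rewrite as dC/dt + C/τ = C_in/τ, τ = V/Q = 11.3139 min.
Integrating: C(t) = C_in + (C₀ − C_in) e^(−t/τ).
C(28.53) = 3.770 + (0 − 3.770)·e^(−28.53/11.3139) = 3.770 + (-3.77000)·0.0803252 = 3.46717 g/L.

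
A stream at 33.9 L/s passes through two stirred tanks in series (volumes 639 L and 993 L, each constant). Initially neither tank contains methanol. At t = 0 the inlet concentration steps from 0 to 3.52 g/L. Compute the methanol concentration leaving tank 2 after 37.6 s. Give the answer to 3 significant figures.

Species balance on tank i: dCᵢ/dt = (Cᵢ₋₁ − Cᵢ)/τᵢ with τᵢ = Vᵢ/Q.
τ₁ = 639/33.9 = 18.850 s; τ₂ = 993/33.9 = 29.292 s.
Tank 1: C₁ = C_in(1 − e^(−t/τ₁)). Tank 2 (τ₁ ≠ τ₂): C₂ = C_in[1 − (τ₁ e^(−t/τ₁) − τ₂ e^(−t/τ₂))/(τ₁ − τ₂)].
At t = 37.6: e^(−t/τ₁) = 0.13605, e^(−t/τ₂) = 0.27703.
C₂ = 3.52·[1 − (18.850·0.13605 − 29.292·0.27703)/(-10.442)] = 3.52·0.46848 = 1.6491 g/L.

1.65 g/L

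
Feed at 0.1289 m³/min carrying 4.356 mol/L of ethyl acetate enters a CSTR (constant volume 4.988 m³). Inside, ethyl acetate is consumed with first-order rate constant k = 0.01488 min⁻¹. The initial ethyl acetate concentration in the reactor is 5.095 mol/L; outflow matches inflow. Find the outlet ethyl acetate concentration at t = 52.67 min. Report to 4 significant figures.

3.037 mol/L

V dC/dt = Q(C_in − C) − k V C.
This is linear with rate a = Q/V + k = 0.0407220 min⁻¹.
C_ss = Q C_in/(Q + kV) = 2.76430 mol/L; C(t) = C_ss + (C₀ − C_ss) e^(−a t).
C(52.67) = 2.76430 + (2.33070)·e^(−0.0407220·52.67) = 2.76430 + (2.33070)·0.117088 = 3.03720 mol/L.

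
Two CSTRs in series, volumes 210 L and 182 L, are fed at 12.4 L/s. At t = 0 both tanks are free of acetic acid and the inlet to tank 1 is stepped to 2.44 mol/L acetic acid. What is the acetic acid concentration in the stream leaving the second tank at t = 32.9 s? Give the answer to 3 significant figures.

Species balance on tank i: dCᵢ/dt = (Cᵢ₋₁ − Cᵢ)/τᵢ with τᵢ = Vᵢ/Q.
τ₁ = 210/12.4 = 16.935 s; τ₂ = 182/12.4 = 14.677 s.
Tank 1: C₁ = C_in(1 − e^(−t/τ₁)). Tank 2 (τ₁ ≠ τ₂): C₂ = C_in[1 − (τ₁ e^(−t/τ₁) − τ₂ e^(−t/τ₂))/(τ₁ − τ₂)].
At t = 32.9: e^(−t/τ₁) = 0.14332, e^(−t/τ₂) = 0.10629.
C₂ = 2.44·[1 − (16.935·0.14332 − 14.677·0.10629)/(2.2581)] = 2.44·0.61601 = 1.5031 mol/L.

1.50 mol/L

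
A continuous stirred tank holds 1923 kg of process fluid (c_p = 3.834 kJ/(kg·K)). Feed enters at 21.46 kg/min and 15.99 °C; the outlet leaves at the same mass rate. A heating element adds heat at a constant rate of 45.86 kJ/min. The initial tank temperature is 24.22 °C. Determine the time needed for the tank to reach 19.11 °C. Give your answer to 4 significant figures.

Unsteady energy balance on the tank contents: M c_p dT/dt = ṁ c_p (T_in − T) + 45.86.
τ = M/ṁ = 89.6086 min; T_ss = T_in + Q̇/(ṁ c_p) = 16.5474 °C.
T(t) = T_ss + (T₀ − T_ss) e^(−t/τ). Set T = 19.11:
e^(−t/τ) = (19.11 − 16.5474)/(24.22 − 16.5474) = 0.333995
t = −89.6086 · ln(0.333995) = 98.2673 min.

98.27 min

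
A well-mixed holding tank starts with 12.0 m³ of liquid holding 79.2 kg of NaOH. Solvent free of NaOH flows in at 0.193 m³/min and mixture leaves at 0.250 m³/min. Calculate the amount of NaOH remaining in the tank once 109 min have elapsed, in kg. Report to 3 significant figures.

3.23 kg

Total volume: dV/dt = Q_in − Q_out = -0.057000 m³/min, so V(t) = 12.0 − 0.057000 t and V(109) = 5.7870 m³.
Solute balance: dm/dt = 0 − Q_out C = −Q_out m/V(t).
Separate: dm/m = −Q_out dt/V(t) ⇒ ln(m/m₀) = −(Q_out/(Q_in−Q_out)) ln(V/V₀).
m = m₀ (V₀/V)^(Q_out/(Q_in−Q_out)) = 79.2 × (12.0/5.7870)^(-4.3860) = 3.2327 kg.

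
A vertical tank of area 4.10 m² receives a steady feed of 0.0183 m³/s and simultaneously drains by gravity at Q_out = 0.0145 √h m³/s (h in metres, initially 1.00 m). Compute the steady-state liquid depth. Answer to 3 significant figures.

Accumulation of liquid (constant cross-section A): A dh/dt = Q_in − 0.0145 √h. At steady state dh/dt = 0:
Q_in = 0.0145 √h_ss ⇒ √h_ss = 0.0183/0.0145 = 1.2621.
h_ss = 1.2621² = 1.5928 m. (Since h₀ = 1.00 m < h_ss, the level will rise toward this value.)

1.59 m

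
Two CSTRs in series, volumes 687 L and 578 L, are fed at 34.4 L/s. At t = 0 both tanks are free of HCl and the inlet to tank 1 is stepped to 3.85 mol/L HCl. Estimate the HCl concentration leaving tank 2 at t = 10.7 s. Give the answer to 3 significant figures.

0.449 mol/L

Each tank obeys Vᵢ dCᵢ/dt = Q(Cᵢ₋₁ − Cᵢ), so τᵢ = Vᵢ/Q.
τ₁ = 687/34.4 = 19.971 s; τ₂ = 578/34.4 = 16.802 s.
Solving the cascade with C₁(0)=C₂(0)=0 gives C₂(t) = C_in[1 − (τ₁ e^(−t/τ₁) − τ₂ e^(−t/τ₂))/(τ₁ − τ₂)].
At t = 10.7: e^(−t/τ₁) = 0.58521, e^(−t/τ₂) = 0.52897.
C₂ = 3.85·[1 − (19.971·0.58521 − 16.802·0.52897)/(3.1686)] = 3.85·0.11656 = 0.44876 mol/L.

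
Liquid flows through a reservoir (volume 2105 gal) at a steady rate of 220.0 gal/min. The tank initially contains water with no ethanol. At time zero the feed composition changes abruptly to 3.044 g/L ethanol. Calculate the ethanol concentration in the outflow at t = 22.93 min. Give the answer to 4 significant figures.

Transient balance on the dissolved component: V dC/dt = Q(C_in − C).
Rewrite as dC/dt + C/τ = C_in/τ, τ = V/Q = 9.56818 min.
Integrating: C(t) = C_in + (C₀ − C_in) e^(−t/τ).
C(22.93) = 3.044 + (0 − 3.044)·e^(−22.93/9.56818) = 3.044 + (-3.04400)·0.0910374 = 2.76688 g/L.

2.767 g/L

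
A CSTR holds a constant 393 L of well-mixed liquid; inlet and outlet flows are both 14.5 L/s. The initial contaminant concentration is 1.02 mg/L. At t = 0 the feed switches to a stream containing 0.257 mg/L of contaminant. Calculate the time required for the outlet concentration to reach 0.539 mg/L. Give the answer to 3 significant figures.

27.0 s

Mass balance on the solute (V constant): V dC/dt = Q(C_in − C), so τ = V/Q = 27.103 s.
C(t) = C_in + (C₀ − C_in) e^(−t/τ). Set C = 0.539 and solve for t:
e^(−t/τ) = (C − C_in)/(C₀ − C_in) = (0.539 − 0.257)/(1.02 − 0.257) = 0.36959
t = −τ ln(…) = 27.103 × 0.99535 = 26.977 s.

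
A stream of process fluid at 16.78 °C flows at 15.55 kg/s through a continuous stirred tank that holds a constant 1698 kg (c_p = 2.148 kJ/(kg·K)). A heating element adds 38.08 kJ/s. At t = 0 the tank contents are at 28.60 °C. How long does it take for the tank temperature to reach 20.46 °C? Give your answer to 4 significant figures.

Energy balance: M c_p dT/dt = ṁ c_p (T_in − T) + 38.08.
τ = M/ṁ = 109.196 s; T_ss = T_in + Q̇/(ṁ c_p) = 17.9201 °C.
T(t) = T_ss + (T₀ − T_ss) e^(−t/τ). Set T = 20.46:
e^(−t/τ) = (20.46 − 17.9201)/(28.60 − 17.9201) = 0.237823
t = −109.196 · ln(0.237823) = 156.831 s.

156.8 s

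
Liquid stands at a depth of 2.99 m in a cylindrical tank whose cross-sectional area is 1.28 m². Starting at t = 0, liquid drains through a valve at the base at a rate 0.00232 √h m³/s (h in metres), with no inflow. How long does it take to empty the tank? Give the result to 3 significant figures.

With no inflow, A dh/dt = −0.00232 √h.
This is separable: 2 d(√h)/dt = −0.00232/A, so √h = √h₀ − (0.00232/(2A)) t.
Set h = 0: 2√h₀ = (0.00232/A) t_empty ⇒ t_empty = 2A√h₀/0.00232.
t_empty = 2·1.28·√2.99/0.00232 = 2.5600·1.7292/0.00232 = 1908.0 s.

1910 s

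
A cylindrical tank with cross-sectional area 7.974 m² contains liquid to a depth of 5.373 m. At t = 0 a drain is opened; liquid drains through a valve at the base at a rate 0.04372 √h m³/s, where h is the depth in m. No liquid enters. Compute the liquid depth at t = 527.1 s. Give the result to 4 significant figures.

0.7621 m

A dh/dt = −Q_out = −0.04372 √h.
∫ h^(−1/2) dh = −(0.04372/A) ∫ dt, giving 2√h = 2√h₀ − (0.04372/A) t.
√h = √5.373 − 0.04372·527.1/(2·7.974) = 2.31797 − 1.44500 = 0.872976.
h = 0.872976² = 0.762088 m.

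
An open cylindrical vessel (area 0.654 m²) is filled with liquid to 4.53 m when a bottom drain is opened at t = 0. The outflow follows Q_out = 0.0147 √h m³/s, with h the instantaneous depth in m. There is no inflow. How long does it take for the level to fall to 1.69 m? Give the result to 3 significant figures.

73.7 s

A dh/dt = −Q_out = −0.0147 √h.
Separate and integrate: 2(√h − √h₀) = −(0.0147/A) t.
t = 2A(√h₀ − √h)/0.0147 = 2·0.654·(√4.53 − √1.69)/0.0147
  = 1.3080 × (2.1284 − 1.3000) / 0.0147 = 73.709 s.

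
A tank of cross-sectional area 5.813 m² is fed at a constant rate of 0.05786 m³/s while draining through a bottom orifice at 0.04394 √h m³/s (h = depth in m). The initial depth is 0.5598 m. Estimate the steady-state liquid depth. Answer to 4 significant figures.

1.734 m

Mass balance (ρ constant): A dh/dt = Q_in − 0.04394 √h. At steady state dh/dt = 0:
Q_in = 0.04394 √h_ss ⇒ √h_ss = 0.05786/0.04394 = 1.31680.
h_ss = 1.31680² = 1.73395 m. (Since h₀ = 0.5598 m < h_ss, the level will rise toward this value.)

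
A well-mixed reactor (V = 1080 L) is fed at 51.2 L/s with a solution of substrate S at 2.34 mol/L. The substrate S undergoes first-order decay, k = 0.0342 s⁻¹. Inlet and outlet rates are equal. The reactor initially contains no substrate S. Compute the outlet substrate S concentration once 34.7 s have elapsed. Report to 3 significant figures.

1.28 mol/L

Accumulation = in − out − consumed: V dC/dt = Q C_in − Q C − k V C.
dC/dt = (Q/V) C_in − (Q/V + k) C; effective rate a = Q/V + k = 0.047407 + 0.0342 = 0.081607 s⁻¹.
C_ss = Q C_in/(Q + kV) = 1.3594 mol/L; C(t) = C_ss + (C₀ − C_ss) e^(−a t).
C(34.7) = 1.3594 + (-1.3594)·e^(−0.081607·34.7) = 1.3594 + (-1.3594)·0.058908 = 1.2793 mol/L.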